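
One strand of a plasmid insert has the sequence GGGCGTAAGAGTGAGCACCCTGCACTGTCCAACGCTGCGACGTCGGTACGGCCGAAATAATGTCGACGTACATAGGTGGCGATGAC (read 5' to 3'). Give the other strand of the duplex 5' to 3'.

5'-GTCATCGCCACCTATGTACGTCGACATTATTTCGGCCGTACCGACGTCGCAGCGTTGGACAGTGCAGGGTGCTCACTCTTACGCCC-3'

The complement of GGGCGTAAGAGTGAGCACCCTGCACTGTCCAACGCTGCGACGTCGGTACGGCCGAAATAATGTCGACGTACATAGGTGGCGATGAC is CCCGCATTCTCACTCGTGGGACGTGACAGGTTGCGACGCTGCAGCCATGCCGGCTTTATTACAGCTGCATGTATCCACCGCTACTG (A↔T, G↔C). DNA strands are antiparallel, so the complementary strand runs 3'→5'; reversing gives the 5'→3' form.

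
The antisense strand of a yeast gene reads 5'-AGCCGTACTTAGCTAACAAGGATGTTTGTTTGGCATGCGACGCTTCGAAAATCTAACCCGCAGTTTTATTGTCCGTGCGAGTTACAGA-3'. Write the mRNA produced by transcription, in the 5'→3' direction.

5'-UCUGUAACUCGCACGGACAAUAAAACUGCGGGUUAGAUUUUCGAAGCGUCGCAUGCCAAACAAACAUCCUUGUUAGCUAAGUACGGCU-3'

The mRNA has the sequence of the coding strand (reverse complement of the template) with T→U. Reverse complement of AGCCGTACTTAGCTAACAAGGATGTTTGTTTGGCATGCGACGCTTCGAAAATCTAACCCGCAGTTTTATTGTCCGTGCGAGTTACAGA is TCTGTAACTCGCACGGACAATAAAACTGCGGGTTAGATTTTCGAAGCGTCGCATGCCAAACAAACATCCTTGTTAGCTAAGTACGGCT; then T→U.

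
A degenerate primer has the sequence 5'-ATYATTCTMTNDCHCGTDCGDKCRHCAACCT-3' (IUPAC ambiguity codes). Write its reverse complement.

Standard pairs A↔T, G↔C; ambiguity codes pair R↔Y, M↔K, D↔H, N↔N. Complement (TARTAAGAKANHGDGCAHGCHMGYDGTTGGA), then reverse for 5'→3'.

5'-AGGTTGDYGMHCGHACGDGHNAKAGAATRAT-3'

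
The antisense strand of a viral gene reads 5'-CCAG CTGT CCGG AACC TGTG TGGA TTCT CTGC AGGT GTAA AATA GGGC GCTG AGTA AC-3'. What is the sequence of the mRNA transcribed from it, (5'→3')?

The mRNA has the sequence of the coding strand (reverse complement of the template) with T→U. Reverse complement of CCAGCTGTCCGGAACCTGTGTGGATTCTCTGCAGGTGTAAAATAGGGCGCTGAGTAAC is GTTACTCAGCGCCCTATTTTACACCTGCAGAGAATCCACACAGGTTCCGGACAGCTGG; then T→U.

5'-GUUACUCAGCGCCCUAUUUUACACCUGCAGAGAAUCCACACAGGUUCCGGACAGCUGG-3'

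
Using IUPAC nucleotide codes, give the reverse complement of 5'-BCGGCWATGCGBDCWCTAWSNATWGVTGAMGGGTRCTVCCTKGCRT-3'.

Standard pairs A↔T, G↔C; ambiguity codes pair R↔Y, M↔K, W↔W, S↔S, B↔V, D↔H, N↔N. Complement (VGCCGWTACGCVHGWGATWSNTAWCBACTKCCCAYGABGGAMCGYA), then reverse for 5'→3'.

5'-AYGCMAGGBAGYACCCKTCABCWATNSWTAGWGHVCGCATWGCCGV-3'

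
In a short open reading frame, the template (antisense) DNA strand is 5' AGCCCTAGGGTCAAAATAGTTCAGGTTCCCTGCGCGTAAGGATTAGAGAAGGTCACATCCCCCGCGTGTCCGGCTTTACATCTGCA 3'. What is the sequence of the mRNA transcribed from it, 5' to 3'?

The mRNA has the sequence of the coding strand (reverse complement of the template) with T→U. Reverse complement of AGCCCTAGGGTCAAAATAGTTCAGGTTCCCTGCGCGTAAGGATTAGAGAAGGTCACATCCCCCGCGTGTCCGGCTTTACATCTGCA is TGCAGATGTAAAGCCGGACACGCGGGGGATGTGACCTTCTCTAATCCTTACGCGCAGGGAACCTGAACTATTTTGACCCTAGGGCT; then T→U.

5′-UGCAGAUGUAAAGCCGGACACGCGGGGGAUGUGACCUUCUCUAAUCCUUACGCGCAGGGAACCUGAACUAUUUUGACCCUAGGGCU-3′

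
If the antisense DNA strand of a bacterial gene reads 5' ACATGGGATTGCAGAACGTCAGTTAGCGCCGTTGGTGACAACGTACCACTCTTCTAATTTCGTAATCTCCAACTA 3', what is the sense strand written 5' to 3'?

5'-TAGTTGGAGATTACGAAATTAGAAGAGTGGTACGTTGTCACCAACGGCGCTAACTGACGTTCTGCAATCCCATGT-3'

The coding strand is complementary and antiparallel to the template: take the complement (A↔T, G↔C) and reverse.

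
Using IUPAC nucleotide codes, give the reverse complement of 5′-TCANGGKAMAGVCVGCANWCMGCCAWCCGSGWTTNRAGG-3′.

5'-CCTYNAAWCSCGGWTGGCKGWNTGCBGBCTKTMCCNTGA-3'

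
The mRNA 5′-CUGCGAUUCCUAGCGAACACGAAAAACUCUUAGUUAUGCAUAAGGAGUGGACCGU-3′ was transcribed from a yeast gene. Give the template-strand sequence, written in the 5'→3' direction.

Replace U with T to get the coding DNA strand: CTGCGATTCCTAGCGAACACGAAAAACTCTTAGTTATGCATAAGGAGTGGACCGT. The template strand is its reverse complement (complement GACGCTAAGGATCGCTTGTGCTTTTTGAGAATCAATACGTATTCCTCACCTGGCA, then reverse).

5'-ACGGTCCACTCCTTATGCATAACTAAGAGTTTTTCGTGTTCGCTAGGAATCGCAG-3'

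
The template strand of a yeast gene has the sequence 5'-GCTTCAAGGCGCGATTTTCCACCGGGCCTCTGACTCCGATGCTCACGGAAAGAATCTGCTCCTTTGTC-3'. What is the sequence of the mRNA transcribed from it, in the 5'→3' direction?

5'-GACAAAGGAGCAGAUUCUUUCCGUGAGCAUCGGAGUCAGAGGCCCGGUGGAAAAUCGCGCCUUGAAGC-3'

RNA polymerase reads the template 3'→5' and synthesizes mRNA 5'→3' by base-pairing (A→U, T→A, G↔C). The complement of the template is CGAAGTTCCGCGCTAAAAGGTGGCCCGGAGACTGAGGCTACGAGTGCCTTTCTTAGACGAGGAAACAG; antiparallel, so 5'→3' the coding strand is GACAAAGGAGCAGATTCTTTCCGTGAGCATCGGAGTCAGAGGCCCGGTGGAAAATCGCGCCTTGAAGC. Replace T with U for the mRNA.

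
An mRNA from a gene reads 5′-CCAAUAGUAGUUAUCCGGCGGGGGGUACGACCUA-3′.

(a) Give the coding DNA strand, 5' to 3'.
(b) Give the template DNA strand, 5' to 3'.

(a) 5′-CCAATAGTAGTTATCCGGCGGGGGGTACGACCTA-3′
(b) 5′-TAGGTCGTACCCCCCGCCGGATAACTACTATTGG-3′

(a) The coding strand matches the mRNA with U→T.
(b) The template strand is the reverse complement of the coding strand.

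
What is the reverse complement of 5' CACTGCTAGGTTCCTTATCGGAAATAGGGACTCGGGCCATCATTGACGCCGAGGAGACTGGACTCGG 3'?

5'-CCGAGTCCAGTCTCCTCGGCGTCAATGATGGCCCGAGTCCCTATTTCCGATAAGGAACCTAGCAGTG-3'

Reading the sequence 3'→5' and pairing each base (A↔T, G↔C) gives the reverse complement directly.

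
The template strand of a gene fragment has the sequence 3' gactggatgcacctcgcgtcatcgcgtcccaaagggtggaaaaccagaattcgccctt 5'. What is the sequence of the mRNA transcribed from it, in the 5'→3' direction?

5′-CUGACCUACGUGGAGCGCAGUAGCGCAGGGUUUCCCACCUUUUGGUCUUAAGCGGGAA-3′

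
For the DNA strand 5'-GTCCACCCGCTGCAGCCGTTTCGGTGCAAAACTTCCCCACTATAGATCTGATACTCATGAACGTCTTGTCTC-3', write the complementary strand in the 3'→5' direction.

3'-CAGGTGGGCGACGTCGGCAAAGCCACGTTTTGAAGGGGTGATATCTAGACTATGAGTACTTGCAGAACAGAG-5'

Base-pairing A↔T, G↔C gives the complement. The complementary strand is antiparallel, so paired with a 5'→3' strand it runs 3'→5'.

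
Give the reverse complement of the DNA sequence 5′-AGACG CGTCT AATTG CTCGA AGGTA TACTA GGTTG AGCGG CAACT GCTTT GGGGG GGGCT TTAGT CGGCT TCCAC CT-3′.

5′-AGGTGGAAGCCGACTAAAGCCCCCCCCAAAGCAGTTGCCGCTCAACCTAGTATACCTTCGAGCAATTAGACGCGTCT-3′

Complement each base (A↔T, G↔C): TCTGCGCAGATTAACGAGCTTCCATATGATCCAACTCGCCGTTGACGAAACCCCCCCCGAAATCAGCCGAAGGTGGA. Then reverse.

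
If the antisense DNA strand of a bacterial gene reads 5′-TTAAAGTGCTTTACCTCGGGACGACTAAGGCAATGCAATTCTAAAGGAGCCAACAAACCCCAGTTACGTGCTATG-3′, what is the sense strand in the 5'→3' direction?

5'-CATAGCACGTAACTGGGGTTTGTTGGCTCCTTTAGAATTGCATTGCCTTAGTCGTCCCGAGGTAAAGCACTTTAA-3'

The coding strand is complementary and antiparallel to the template: take the complement (A↔T, G↔C) and reverse.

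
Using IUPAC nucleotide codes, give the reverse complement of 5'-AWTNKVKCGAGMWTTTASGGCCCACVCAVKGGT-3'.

Standard pairs A↔T, G↔C; ambiguity codes pair M↔K, W↔W, S↔S, V↔B, N↔N. Complement (TWANMBMGCTCKWAAATSCCGGGTGBGTBMCCA), then reverse for 5'→3'.

5'-ACCMBTGBGTGGGCCSTAAAWKCTCGMBMNAWT-3'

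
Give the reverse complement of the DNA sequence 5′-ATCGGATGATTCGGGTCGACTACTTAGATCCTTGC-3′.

Reading the sequence 3'→5' and pairing each base (A↔T, G↔C) gives the reverse complement directly.

5'-GCAAGGATCTAAGTAGTCGACCCGAATCATCCGAT-3'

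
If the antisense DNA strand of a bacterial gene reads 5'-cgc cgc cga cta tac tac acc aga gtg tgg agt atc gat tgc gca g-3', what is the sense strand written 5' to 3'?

5'-CTGCGCAATCGATACTCCACACTCTGGTGTAGTATAGTCGGCGGCG-3'

The coding strand is complementary and antiparallel to the template: take the complement (A↔T, G↔C) and reverse.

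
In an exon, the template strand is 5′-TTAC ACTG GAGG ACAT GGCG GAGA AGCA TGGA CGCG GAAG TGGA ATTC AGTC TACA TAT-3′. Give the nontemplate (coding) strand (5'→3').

5'-ATATGTAGACTGAATTCCACTTCCGCGTCCATGCTTCTCCGCCATGTCCTCCAGTGTAA-3'

The coding strand is complementary and antiparallel to the template: take the complement (A↔T, G↔C) and reverse.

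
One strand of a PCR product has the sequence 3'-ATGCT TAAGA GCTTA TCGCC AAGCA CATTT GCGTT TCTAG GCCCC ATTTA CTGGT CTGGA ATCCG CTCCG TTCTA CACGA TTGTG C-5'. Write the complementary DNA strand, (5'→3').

5'-TACGAATTCTCGAATAGCGGTTCGTGTAAACGCAAAGATCCGGGGTAAATGACCAGACCTTAGGCGAGGCAAGATGTGCTAACACG-3'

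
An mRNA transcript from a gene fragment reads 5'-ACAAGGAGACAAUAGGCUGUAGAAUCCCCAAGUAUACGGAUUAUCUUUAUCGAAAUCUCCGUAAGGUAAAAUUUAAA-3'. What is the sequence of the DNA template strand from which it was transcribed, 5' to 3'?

5′-TTTAAATTTTACCTTACGGAGATTTCGATAAAGATAATCCGTATACTTGGGGATTCTACAGCCTATTGTCTCCTTGT-3′

Replace U with T to get the coding DNA strand: ACAAGGAGACAATAGGCTGTAGAATCCCCAAGTATACGGATTATCTTTATCGAAATCTCCGTAAGGTAAAATTTAAA. The template strand is its reverse complement (complement TGTTCCTCTGTTATCCGACATCTTAGGGGTTCATATGCCTAATAGAAATAGCTTTAGAGGCATTCCATTTTAAATTT, then reverse).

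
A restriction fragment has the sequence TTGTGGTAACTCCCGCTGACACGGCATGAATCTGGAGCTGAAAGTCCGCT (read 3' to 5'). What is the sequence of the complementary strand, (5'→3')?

The strand is given 3'→5', so its complement runs 5'→3' in the same left-to-right order: pair each base A↔T, G↔C.

5′-AACACCATTGAGGGCGACTGTGCCGTACTTAGACCTCGACTTTCAGGCGA-3′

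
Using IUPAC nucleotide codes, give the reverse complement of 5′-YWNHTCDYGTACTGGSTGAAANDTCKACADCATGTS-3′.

Standard pairs A↔T, G↔C; ambiguity codes pair Y↔R, K↔M, W↔W, S↔S, D↔H, N↔N. Complement (RWNDAGHRCATGACCSACTTTNHAGMTGTHGTACAS), then reverse for 5'→3'.

5'-SACATGHTGTMGAHNTTTCASCCAGTACRHGADNWR-3'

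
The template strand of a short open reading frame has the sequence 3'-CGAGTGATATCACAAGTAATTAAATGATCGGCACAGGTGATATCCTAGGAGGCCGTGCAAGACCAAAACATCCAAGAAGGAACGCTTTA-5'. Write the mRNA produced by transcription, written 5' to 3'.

Reading the template 3'→5' as shown, RNA polymerase pairs each base (A→U, T→A, G↔C) to build mRNA 5'→3' directly.

5'-GCUCACUAUAGUGUUCAUUAAUUUACUAGCCGUGUCCACUAUAGGAUCCUCCGGCACGUUCUGGUUUUGUAGGUUCUUCCUUGCGAAAU-3'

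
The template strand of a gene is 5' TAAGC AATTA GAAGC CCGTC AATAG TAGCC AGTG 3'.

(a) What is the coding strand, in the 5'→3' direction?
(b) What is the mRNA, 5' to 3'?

(a) The coding strand is the reverse complement of the template: complement ATTCGTTAATCTTCGGGCAGTTATCATCGGTCAC, then reverse.
(b) mRNA has the coding-strand sequence with T→U.

(a) 5'-CACTGGCTACTATTGACGGGCTTCTAATTGCTTA-3'
(b) 5'-CACUGGCUACUAUUGACGGGCUUCUAAUUGCUUA-3'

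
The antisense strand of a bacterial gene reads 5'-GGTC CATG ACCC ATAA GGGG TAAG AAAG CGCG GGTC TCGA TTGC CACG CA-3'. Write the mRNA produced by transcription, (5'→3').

The mRNA has the sequence of the coding strand (reverse complement of the template) with T→U. Reverse complement of GGTCCATGACCCATAAGGGGTAAGAAAGCGCGGGTCTCGATTGCCACGCA is TGCGTGGCAATCGAGACCCGCGCTTTCTTACCCCTTATGGGTCATGGACC; then T→U.

5'-UGCGUGGCAAUCGAGACCCGCGCUUUCUUACCCCUUAUGGGUCAUGGACC-3'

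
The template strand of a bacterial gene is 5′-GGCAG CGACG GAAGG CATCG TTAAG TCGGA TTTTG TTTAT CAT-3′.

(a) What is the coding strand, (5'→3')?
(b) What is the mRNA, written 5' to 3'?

(a) 5'-ATGATAAACAAAATCCGACTTAACGATGCCTTCCGTCGCTGCC-3'
(b) 5'-AUGAUAAACAAAAUCCGACUUAACGAUGCCUUCCGUCGCUGCC-3'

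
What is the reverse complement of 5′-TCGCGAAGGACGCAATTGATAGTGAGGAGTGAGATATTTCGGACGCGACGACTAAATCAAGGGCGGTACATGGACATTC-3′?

5'-GAATGTCCATGTACCGCCCTTGATTTAGTCGTCGCGTCCGAAATATCTCACTCCTCACTATCAATTGCGTCCTTCGCGA-3'

Complement each base (A↔T, G↔C): AGCGCTTCCTGCGTTAACTATCACTCCTCACTCTATAAAGCCTGCGCTGCTGATTTAGTTCCCGCCATGTACCTGTAAG. Then reverse.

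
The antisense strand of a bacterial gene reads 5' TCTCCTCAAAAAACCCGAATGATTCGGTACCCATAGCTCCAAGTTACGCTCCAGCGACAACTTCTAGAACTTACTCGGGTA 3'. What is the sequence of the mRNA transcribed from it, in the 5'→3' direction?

The mRNA has the sequence of the coding strand (reverse complement of the template) with T→U. Reverse complement of TCTCCTCAAAAAACCCGAATGATTCGGTACCCATAGCTCCAAGTTACGCTCCAGCGACAACTTCTAGAACTTACTCGGGTA is TACCCGAGTAAGTTCTAGAAGTTGTCGCTGGAGCGTAACTTGGAGCTATGGGTACCGAATCATTCGGGTTTTTTGAGGAGA; then T→U.

5'-UACCCGAGUAAGUUCUAGAAGUUGUCGCUGGAGCGUAACUUGGAGCUAUGGGUACCGAAUCAUUCGGGUUUUUUGAGGAGA-3'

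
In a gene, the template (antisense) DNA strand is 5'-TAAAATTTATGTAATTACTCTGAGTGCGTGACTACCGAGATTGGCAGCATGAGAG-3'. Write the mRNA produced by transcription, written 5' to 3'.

5'-CUCUCAUGCUGCCAAUCUCGGUAGUCACGCACUCAGAGUAAUUACAUAAAUUUUA-3'

RNA polymerase reads the template 3'→5' and synthesizes mRNA 5'→3' by base-pairing (A→U, T→A, G↔C). The complement of the template is ATTTTAAATACATTAATGAGACTCACGCACTGATGGCTCTAACCGTCGTACTCTC; antiparallel, so 5'→3' the coding strand is CTCTCATGCTGCCAATCTCGGTAGTCACGCACTCAGAGTAATTACATAAATTTTA. Replace T with U for the mRNA.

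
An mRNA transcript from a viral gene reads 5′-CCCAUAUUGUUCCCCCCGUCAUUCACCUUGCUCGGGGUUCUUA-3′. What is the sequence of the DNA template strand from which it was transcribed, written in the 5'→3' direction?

5'-TAAGAACCCCGAGCAAGGTGAATGACGGGGGGAACAATATGGG-3'

Replace U with T to get the coding DNA strand: CCCATATTGTTCCCCCCGTCATTCACCTTGCTCGGGGTTCTTA. The template strand is its reverse complement (complement GGGTATAACAAGGGGGGCAGTAAGTGGAACGAGCCCCAAGAAT, then reverse).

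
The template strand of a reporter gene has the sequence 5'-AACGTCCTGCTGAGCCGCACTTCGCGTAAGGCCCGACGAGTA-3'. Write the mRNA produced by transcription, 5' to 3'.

The mRNA has the sequence of the coding strand (reverse complement of the template) with T→U. Reverse complement of AACGTCCTGCTGAGCCGCACTTCGCGTAAGGCCCGACGAGTA is TACTCGTCGGGCCTTACGCGAAGTGCGGCTCAGCAGGACGTT; then T→U.

5'-UACUCGUCGGGCCUUACGCGAAGUGCGGCUCAGCAGGACGUU-3'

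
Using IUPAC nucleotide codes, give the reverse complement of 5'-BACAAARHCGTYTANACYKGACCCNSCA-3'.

Standard pairs A↔T, G↔C; ambiguity codes pair R↔Y, K↔M, S↔S, B↔V, H↔D, N↔N. Complement (VTGTTTYDGCARATNTGRMCTGGGNSGT), then reverse for 5'→3'.

5'-TGSNGGGTCMRGTNTARACGDYTTTGTV-3'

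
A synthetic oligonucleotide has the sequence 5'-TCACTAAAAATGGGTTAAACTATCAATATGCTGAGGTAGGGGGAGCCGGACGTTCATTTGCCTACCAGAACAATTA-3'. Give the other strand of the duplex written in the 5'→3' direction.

5'-TAATTGTTCTGGTAGGCAAATGAACGTCCGGCTCCCCCTACCTCAGCATATTGATAGTTTAACCCATTTTTAGTGA-3'

The complement of TCACTAAAAATGGGTTAAACTATCAATATGCTGAGGTAGGGGGAGCCGGACGTTCATTTGCCTACCAGAACAATTA is AGTGATTTTTACCCAATTTGATAGTTATACGACTCCATCCCCCTCGGCCTGCAAGTAAACGGATGGTCTTGTTAAT (A↔T, G↔C). DNA strands are antiparallel, so the complementary strand runs 3'→5'; reversing gives the 5'→3' form.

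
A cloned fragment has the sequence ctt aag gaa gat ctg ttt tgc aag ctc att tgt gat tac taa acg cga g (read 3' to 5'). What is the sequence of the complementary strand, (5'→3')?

5'-GAATTCCTTCTAGACAAAACGTTCGAGTAAACACTAATGATTTGCGCTC-3'

The strand is given 3'→5', so its complement runs 5'→3' in the same left-to-right order: pair each base A↔T, G↔C.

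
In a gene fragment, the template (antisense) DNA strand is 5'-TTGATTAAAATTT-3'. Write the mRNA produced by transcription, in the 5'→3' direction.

RNA polymerase reads the template 3'→5' and synthesizes mRNA 5'→3' by base-pairing (A→U, T→A, G↔C). The complement of the template is AACTAATTTTAAA; antiparallel, so 5'→3' the coding strand is AAATTTTAATCAA. Replace T with U for the mRNA.

5'-AAAUUUUAAUCAA-3'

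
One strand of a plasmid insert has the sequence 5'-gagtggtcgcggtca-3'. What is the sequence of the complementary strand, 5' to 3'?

5'-TGACCGCGACCACTC-3'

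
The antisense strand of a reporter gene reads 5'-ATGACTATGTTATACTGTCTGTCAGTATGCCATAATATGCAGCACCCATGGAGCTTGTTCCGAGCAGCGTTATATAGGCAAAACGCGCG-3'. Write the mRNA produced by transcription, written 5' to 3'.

5'-CGCGCGUUUUGCCUAUAUAACGCUGCUCGGAACAAGCUCCAUGGGUGCUGCAUAUUAUGGCAUACUGACAGACAGUAUAACAUAGUCAU-3'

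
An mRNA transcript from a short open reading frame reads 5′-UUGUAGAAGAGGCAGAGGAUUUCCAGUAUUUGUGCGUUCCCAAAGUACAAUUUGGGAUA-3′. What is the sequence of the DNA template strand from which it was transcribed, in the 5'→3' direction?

Replace U with T to get the coding DNA strand: TTGTAGAAGAGGCAGAGGATTTCCAGTATTTGTGCGTTCCCAAAGTACAATTTGGGATA. The template strand is its reverse complement (complement AACATCTTCTCCGTCTCCTAAAGGTCATAAACACGCAAGGGTTTCATGTTAAACCCTAT, then reverse).

5'-TATCCCAAATTGTACTTTGGGAACGCACAAATACTGGAAATCCTCTGCCTCTTCTACAA-3'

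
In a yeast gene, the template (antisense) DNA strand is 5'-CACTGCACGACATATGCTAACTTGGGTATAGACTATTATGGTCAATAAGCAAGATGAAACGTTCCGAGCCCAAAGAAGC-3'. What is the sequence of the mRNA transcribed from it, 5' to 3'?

5'-GCUUCUUUGGGCUCGGAACGUUUCAUCUUGCUUAUUGACCAUAAUAGUCUAUACCCAAGUUAGCAUAUGUCGUGCAGUG-3'

The mRNA has the sequence of the coding strand (reverse complement of the template) with T→U. Reverse complement of CACTGCACGACATATGCTAACTTGGGTATAGACTATTATGGTCAATAAGCAAGATGAAACGTTCCGAGCCCAAAGAAGC is GCTTCTTTGGGCTCGGAACGTTTCATCTTGCTTATTGACCATAATAGTCTATACCCAAGTTAGCATATGTCGTGCAGTG; then T→U.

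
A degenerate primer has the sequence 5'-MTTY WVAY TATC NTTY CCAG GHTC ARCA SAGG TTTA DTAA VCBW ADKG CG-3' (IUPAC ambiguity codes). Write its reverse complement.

Standard pairs A↔T, G↔C; ambiguity codes pair R↔Y, M↔K, W↔W, S↔S, B↔V, D↔H, N↔N. Complement (KAARWBTRATAGNAARGGTCCDAGTYGTSTCCAAATHATTBGVWTHMCGC), then reverse for 5'→3'.

5′-CGCMHTWVGBTTAHTAAACCTSTGYTGADCCTGGRAANGATARTBWRAAK-3′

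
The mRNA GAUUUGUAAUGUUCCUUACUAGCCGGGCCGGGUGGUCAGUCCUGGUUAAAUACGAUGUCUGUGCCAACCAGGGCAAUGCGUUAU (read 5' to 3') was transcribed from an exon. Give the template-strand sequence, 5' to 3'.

5'-ATAACGCATTGCCCTGGTTGGCACAGACATCGTATTTAACCAGGACTGACCACCCGGCCCGGCTAGTAAGGAACATTACAAATC-3'

Replace U with T to get the coding DNA strand: GATTTGTAATGTTCCTTACTAGCCGGGCCGGGTGGTCAGTCCTGGTTAAATACGATGTCTGTGCCAACCAGGGCAATGCGTTAT. The template strand is its reverse complement (complement CTAAACATTACAAGGAATGATCGGCCCGGCCCACCAGTCAGGACCAATTTATGCTACAGACACGGTTGGTCCCGTTACGCAATA, then reverse).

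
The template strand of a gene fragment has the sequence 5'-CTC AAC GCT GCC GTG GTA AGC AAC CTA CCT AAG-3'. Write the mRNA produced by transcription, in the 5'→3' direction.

5′-CUUAGGUAGGUUGCUUACCACGGCAGCGUUGAG-3′

The mRNA has the sequence of the coding strand (reverse complement of the template) with T→U. Reverse complement of CTCAACGCTGCCGTGGTAAGCAACCTACCTAAG is CTTAGGTAGGTTGCTTACCACGGCAGCGTTGAG; then T→U.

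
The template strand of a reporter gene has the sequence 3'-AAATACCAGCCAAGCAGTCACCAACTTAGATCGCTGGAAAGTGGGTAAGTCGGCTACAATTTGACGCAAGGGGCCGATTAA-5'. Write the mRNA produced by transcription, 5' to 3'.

Reading the template 3'→5' as shown, RNA polymerase pairs each base (A→U, T→A, G↔C) to build mRNA 5'→3' directly.

5'-UUUAUGGUCGGUUCGUCAGUGGUUGAAUCUAGCGACCUUUCACCCAUUCAGCCGAUGUUAAACUGCGUUCCCCGGCUAAUU-3'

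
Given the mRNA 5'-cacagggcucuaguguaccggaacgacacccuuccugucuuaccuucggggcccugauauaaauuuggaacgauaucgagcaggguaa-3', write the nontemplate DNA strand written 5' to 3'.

5′-CACAGGGCTCTAGTGTACCGGAACGACACCCTTCCTGTCTTACCTTCGGGGCCCTGATATAAATTTGGAACGATATCGAGCAGGGTAA-3′

The coding DNA strand has the same 5'→3' sequence as the mRNA with U replaced by T.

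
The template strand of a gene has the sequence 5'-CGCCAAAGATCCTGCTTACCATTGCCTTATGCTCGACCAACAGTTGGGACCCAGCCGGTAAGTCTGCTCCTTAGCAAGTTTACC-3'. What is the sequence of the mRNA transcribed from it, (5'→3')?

5'-GGUAAACUUGCUAAGGAGCAGACUUACCGGCUGGGUCCCAACUGUUGGUCGAGCAUAAGGCAAUGGUAAGCAGGAUCUUUGGCG-3'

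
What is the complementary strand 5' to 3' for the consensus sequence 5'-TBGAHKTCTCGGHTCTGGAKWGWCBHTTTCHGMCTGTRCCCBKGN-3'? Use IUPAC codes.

Standard pairs A↔T, G↔C; ambiguity codes pair R↔Y, M↔K, W↔W, B↔V, H↔D, N↔N. Complement (AVCTDMAGAGCCDAGACCTMWCWGVDAAAGDCKGACAYGGGVMCN), then reverse for 5'→3'.

5'-NCMVGGGYACAGKCDGAAADVGWCWMTCCAGADCCGAGAMDTCVA-3'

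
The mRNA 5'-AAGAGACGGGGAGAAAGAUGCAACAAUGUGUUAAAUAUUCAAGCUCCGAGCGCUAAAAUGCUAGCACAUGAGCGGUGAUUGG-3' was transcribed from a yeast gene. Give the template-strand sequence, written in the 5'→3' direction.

Replace U with T to get the coding DNA strand: AAGAGACGGGGAGAAAGATGCAACAATGTGTTAAATATTCAAGCTCCGAGCGCTAAAATGCTAGCACATGAGCGGTGATTGG. The template strand is its reverse complement (complement TTCTCTGCCCCTCTTTCTACGTTGTTACACAATTTATAAGTTCGAGGCTCGCGATTTTACGATCGTGTACTCGCCACTAACC, then reverse).

5'-CCAATCACCGCTCATGTGCTAGCATTTTAGCGCTCGGAGCTTGAATATTTAACACATTGTTGCATCTTTCTCCCCGTCTCTT-3'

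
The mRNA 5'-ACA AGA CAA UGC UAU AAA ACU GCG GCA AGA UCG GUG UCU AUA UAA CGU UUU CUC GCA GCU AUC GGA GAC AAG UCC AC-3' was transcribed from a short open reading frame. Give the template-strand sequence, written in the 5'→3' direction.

5′-GTGGACTTGTCTCCGATAGCTGCGAGAAAACGTTATATAGACACCGATCTTGCCGCAGTTTTATAGCATTGTCTTGT-3′

Replace U with T to get the coding DNA strand: ACAAGACAATGCTATAAAACTGCGGCAAGATCGGTGTCTATATAACGTTTTCTCGCAGCTATCGGAGACAAGTCCAC. The template strand is its reverse complement (complement TGTTCTGTTACGATATTTTGACGCCGTTCTAGCCACAGATATATTGCAAAAGAGCGTCGATAGCCTCTGTTCAGGTG, then reverse).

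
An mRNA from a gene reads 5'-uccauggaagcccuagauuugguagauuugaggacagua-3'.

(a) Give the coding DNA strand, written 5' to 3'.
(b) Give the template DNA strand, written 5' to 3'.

(a) 5'-TCCATGGAAGCCCTAGATTTGGTAGATTTGAGGACAGTA-3'
(b) 5'-TACTGTCCTCAAATCTACCAAATCTAGGGCTTCCATGGA-3'

(a) The coding strand matches the mRNA with U→T.
(b) The template strand is the reverse complement of the coding strand.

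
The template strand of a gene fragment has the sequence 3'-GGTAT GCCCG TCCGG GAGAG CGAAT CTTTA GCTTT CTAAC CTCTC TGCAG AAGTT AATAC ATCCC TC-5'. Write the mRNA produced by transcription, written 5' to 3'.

Reading the template 3'→5' as shown, RNA polymerase pairs each base (A→U, T→A, G↔C) to build mRNA 5'→3' directly.

5'-CCAUACGGGCAGGCCCUCUCGCUUAGAAAUCGAAAGAUUGGAGAGACGUCUUCAAUUAUGUAGGGAG-3'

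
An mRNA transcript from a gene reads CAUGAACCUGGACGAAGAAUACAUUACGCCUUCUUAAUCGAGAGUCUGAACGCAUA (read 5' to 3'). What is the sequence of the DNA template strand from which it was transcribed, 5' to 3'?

5'-TATGCGTTCAGACTCTCGATTAAGAAGGCGTAATGTATTCTTCGTCCAGGTTCATG-3'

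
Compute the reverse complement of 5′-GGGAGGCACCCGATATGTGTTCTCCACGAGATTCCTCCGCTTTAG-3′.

Reading the sequence 3'→5' and pairing each base (A↔T, G↔C) gives the reverse complement directly.

5'-CTAAAGCGGAGGAATCTCGTGGAGAACACATATCGGGTGCCTCCC-3'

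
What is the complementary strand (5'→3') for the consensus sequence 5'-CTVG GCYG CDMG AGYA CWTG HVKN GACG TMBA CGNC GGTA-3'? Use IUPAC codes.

5'-TACCGNCGTVKACGTCNMBDCAWGTRCTCKHGCRGCCBAG-3'

Standard pairs A↔T, G↔C; ambiguity codes pair Y↔R, M↔K, W↔W, B↔V, D↔H, N↔N. Complement (GABCCGRCGHKCTCRTGWACDBMNCTGCAKVTGCNGCCAT), then reverse for 5'→3'.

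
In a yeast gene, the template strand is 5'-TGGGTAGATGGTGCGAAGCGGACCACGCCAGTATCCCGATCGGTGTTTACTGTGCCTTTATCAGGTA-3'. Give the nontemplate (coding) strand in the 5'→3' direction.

5'-TACCTGATAAAGGCACAGTAAACACCGATCGGGATACTGGCGTGGTCCGCTTCGCACCATCTACCCA-3'

The coding strand is complementary and antiparallel to the template: take the complement (A↔T, G↔C) and reverse.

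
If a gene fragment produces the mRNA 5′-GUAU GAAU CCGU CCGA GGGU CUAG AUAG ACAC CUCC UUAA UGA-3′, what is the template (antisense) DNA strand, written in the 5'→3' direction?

5'-TCATTAAGGAGGTGTCTATCTAGACCCTCGGACGGATTCATAC-3'

Replace U with T to get the coding DNA strand: GTATGAATCCGTCCGAGGGTCTAGATAGACACCTCCTTAATGA. The template strand is its reverse complement (complement CATACTTAGGCAGGCTCCCAGATCTATCTGTGGAGGAATTACT, then reverse).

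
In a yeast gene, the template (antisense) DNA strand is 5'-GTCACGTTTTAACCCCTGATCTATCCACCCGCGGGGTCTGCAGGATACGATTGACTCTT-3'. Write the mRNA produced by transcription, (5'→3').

RNA polymerase reads the template 3'→5' and synthesizes mRNA 5'→3' by base-pairing (A→U, T→A, G↔C). The complement of the template is CAGTGCAAAATTGGGGACTAGATAGGTGGGCGCCCCAGACGTCCTATGCTAACTGAGAA; antiparallel, so 5'→3' the coding strand is AAGAGTCAATCGTATCCTGCAGACCCCGCGGGTGGATAGATCAGGGGTTAAAACGTGAC. Replace T with U for the mRNA.

5′-AAGAGUCAAUCGUAUCCUGCAGACCCCGCGGGUGGAUAGAUCAGGGGUUAAAACGUGAC-3′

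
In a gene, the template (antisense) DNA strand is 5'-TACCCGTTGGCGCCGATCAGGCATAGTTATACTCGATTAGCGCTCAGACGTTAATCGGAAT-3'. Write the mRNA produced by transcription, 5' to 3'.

5'-AUUCCGAUUAACGUCUGAGCGCUAAUCGAGUAUAACUAUGCCUGAUCGGCGCCAACGGGUA-3'

The mRNA has the sequence of the coding strand (reverse complement of the template) with T→U. Reverse complement of TACCCGTTGGCGCCGATCAGGCATAGTTATACTCGATTAGCGCTCAGACGTTAATCGGAAT is ATTCCGATTAACGTCTGAGCGCTAATCGAGTATAACTATGCCTGATCGGCGCCAACGGGTA; then T→U.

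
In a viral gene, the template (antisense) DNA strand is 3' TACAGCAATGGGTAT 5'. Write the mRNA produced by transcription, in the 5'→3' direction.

Reading the template 3'→5' as shown, RNA polymerase pairs each base (A→U, T→A, G↔C) to build mRNA 5'→3' directly.

5′-AUGUCGUUACCCAUA-3′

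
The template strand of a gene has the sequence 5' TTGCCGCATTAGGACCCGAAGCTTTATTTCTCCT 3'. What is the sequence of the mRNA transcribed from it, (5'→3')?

RNA polymerase reads the template 3'→5' and synthesizes mRNA 5'→3' by base-pairing (A→U, T→A, G↔C). The complement of the template is AACGGCGTAATCCTGGGCTTCGAAATAAAGAGGA; antiparallel, so 5'→3' the coding strand is AGGAGAAATAAAGCTTCGGGTCCTAATGCGGCAA. Replace T with U for the mRNA.

5'-AGGAGAAAUAAAGCUUCGGGUCCUAAUGCGGCAA-3'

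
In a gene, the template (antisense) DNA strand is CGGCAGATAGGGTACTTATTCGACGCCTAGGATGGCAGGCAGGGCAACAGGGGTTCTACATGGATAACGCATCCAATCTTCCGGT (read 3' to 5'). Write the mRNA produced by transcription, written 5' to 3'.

5'-GCCGUCUAUCCCAUGAAUAAGCUGCGGAUCCUACCGUCCGUCCCGUUGUCCCCAAGAUGUACCUAUUGCGUAGGUUAGAAGGCCA-3'

Reading the template 3'→5' as shown, RNA polymerase pairs each base (A→U, T→A, G↔C) to build mRNA 5'→3' directly.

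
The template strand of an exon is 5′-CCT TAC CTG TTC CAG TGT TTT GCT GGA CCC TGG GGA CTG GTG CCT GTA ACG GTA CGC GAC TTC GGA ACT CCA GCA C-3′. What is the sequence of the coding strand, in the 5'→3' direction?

5′-GTGCTGGAGTTCCGAAGTCGCGTACCGTTACAGGCACCAGTCCCCAGGGTCCAGCAAAACACTGGAACAGGTAAGG-3′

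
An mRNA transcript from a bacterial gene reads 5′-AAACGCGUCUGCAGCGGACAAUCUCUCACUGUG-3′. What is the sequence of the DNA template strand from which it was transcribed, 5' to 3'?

5'-CACAGTGAGAGATTGTCCGCTGCAGACGCGTTT-3'

Replace U with T to get the coding DNA strand: AAACGCGTCTGCAGCGGACAATCTCTCACTGTG. The template strand is its reverse complement (complement TTTGCGCAGACGTCGCCTGTTAGAGAGTGACAC, then reverse).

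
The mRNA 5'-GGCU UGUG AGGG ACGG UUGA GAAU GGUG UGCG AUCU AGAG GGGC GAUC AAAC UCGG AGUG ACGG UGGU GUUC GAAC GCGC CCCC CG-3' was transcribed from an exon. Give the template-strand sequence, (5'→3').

5'-CGGGGGGCGCGTTCGAACACCACCGTCACTCCGAGTTTGATCGCCCCTCTAGATCGCACACCATTCTCAACCGTCCCTCACAAGCC-3'

Replace U with T to get the coding DNA strand: GGCTTGTGAGGGACGGTTGAGAATGGTGTGCGATCTAGAGGGGCGATCAAACTCGGAGTGACGGTGGTGTTCGAACGCGCCCCCCG. The template strand is its reverse complement (complement CCGAACACTCCCTGCCAACTCTTACCACACGCTAGATCTCCCCGCTAGTTTGAGCCTCACTGCCACCACAAGCTTGCGCGGGGGGC, then reverse).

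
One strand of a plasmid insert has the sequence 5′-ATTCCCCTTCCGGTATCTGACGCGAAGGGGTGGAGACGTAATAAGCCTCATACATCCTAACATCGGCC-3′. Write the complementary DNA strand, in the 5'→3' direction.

5′-GGCCGATGTTAGGATGTATGAGGCTTATTACGTCTCCACCCCTTCGCGTCAGATACCGGAAGGGGAAT-3′

The complement of ATTCCCCTTCCGGTATCTGACGCGAAGGGGTGGAGACGTAATAAGCCTCATACATCCTAACATCGGCC is TAAGGGGAAGGCCATAGACTGCGCTTCCCCACCTCTGCATTATTCGGAGTATGTAGGATTGTAGCCGG (A↔T, G↔C). DNA strands are antiparallel, so the complementary strand runs 3'→5'; reversing gives the 5'→3' form.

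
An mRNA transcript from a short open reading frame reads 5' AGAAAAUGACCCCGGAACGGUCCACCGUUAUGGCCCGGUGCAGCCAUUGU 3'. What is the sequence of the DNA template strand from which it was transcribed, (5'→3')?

5'-ACAATGGCTGCACCGGGCCATAACGGTGGACCGTTCCGGGGTCATTTTCT-3'

Replace U with T to get the coding DNA strand: AGAAAATGACCCCGGAACGGTCCACCGTTATGGCCCGGTGCAGCCATTGT. The template strand is its reverse complement (complement TCTTTTACTGGGGCCTTGCCAGGTGGCAATACCGGGCCACGTCGGTAACA, then reverse).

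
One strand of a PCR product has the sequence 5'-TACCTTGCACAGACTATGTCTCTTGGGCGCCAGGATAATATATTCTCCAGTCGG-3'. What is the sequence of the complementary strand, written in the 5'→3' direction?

5'-CCGACTGGAGAATATATTATCCTGGCGCCCAAGAGACATAGTCTGTGCAAGGTA-3'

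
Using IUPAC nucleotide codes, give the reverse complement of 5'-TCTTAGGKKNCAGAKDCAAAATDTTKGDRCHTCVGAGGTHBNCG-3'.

Standard pairs A↔T, G↔C; ambiguity codes pair R↔Y, K↔M, B↔V, D↔H, N↔N. Complement (AGAATCCMMNGTCTMHGTTTTAHAAMCHYGDAGBCTCCADVNGC), then reverse for 5'→3'.

5'-CGNVDACCTCBGADGYHCMAAHATTTTGHMTCTGNMMCCTAAGA-3'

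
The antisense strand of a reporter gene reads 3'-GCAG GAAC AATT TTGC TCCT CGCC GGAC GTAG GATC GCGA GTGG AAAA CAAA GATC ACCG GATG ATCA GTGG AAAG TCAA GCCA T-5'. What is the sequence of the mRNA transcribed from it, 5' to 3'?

5'-CGUCCUUGUUAAAACGAGGAGCGGCCUGCAUCCUAGCGCUCACCUUUUGUUUCUAGUGGCCUACUAGUCACCUUUCAGUUCGGUA-3'

Reading the template 3'→5' as shown, RNA polymerase pairs each base (A→U, T→A, G↔C) to build mRNA 5'→3' directly.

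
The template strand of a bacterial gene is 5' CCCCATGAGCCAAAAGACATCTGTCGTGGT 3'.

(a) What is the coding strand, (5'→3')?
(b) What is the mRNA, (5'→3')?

(a) 5'-ACCACGACAGATGTCTTTTGGCTCATGGGG-3'
(b) 5'-ACCACGACAGAUGUCUUUUGGCUCAUGGGG-3'

(a) The coding strand is the reverse complement of the template: complement GGGGTACTCGGTTTTCTGTAGACAGCACCA, then reverse.
(b) mRNA has the coding-strand sequence with T→U.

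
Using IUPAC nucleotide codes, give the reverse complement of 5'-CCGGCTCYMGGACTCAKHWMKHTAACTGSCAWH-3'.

5'-DWTGSCAGTTADMKWDMTGAGTCCKRGAGCCGG-3'

Standard pairs A↔T, G↔C; ambiguity codes pair Y↔R, M↔K, W↔W, S↔S, H↔D. Complement (GGCCGAGRKCCTGAGTMDWKMDATTGACSGTWD), then reverse for 5'→3'.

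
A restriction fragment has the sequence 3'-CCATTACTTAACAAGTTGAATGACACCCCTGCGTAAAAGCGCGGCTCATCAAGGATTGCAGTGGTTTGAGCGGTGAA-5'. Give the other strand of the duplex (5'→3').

5'-GGTAATGAATTGTTCAACTTACTGTGGGGACGCATTTTCGCGCCGAGTAGTTCCTAACGTCACCAAACTCGCCACTT-3'

The strand is given 3'→5', so its complement runs 5'→3' in the same left-to-right order: pair each base A↔T, G↔C.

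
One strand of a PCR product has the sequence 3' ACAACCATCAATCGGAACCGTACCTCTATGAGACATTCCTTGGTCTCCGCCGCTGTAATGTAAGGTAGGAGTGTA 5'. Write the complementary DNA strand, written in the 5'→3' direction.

5'-TGTTGGTAGTTAGCCTTGGCATGGAGATACTCTGTAAGGAACCAGAGGCGGCGACATTACATTCCATCCTCACAT-3'

The strand is given 3'→5', so its complement runs 5'→3' in the same left-to-right order: pair each base A↔T, G↔C.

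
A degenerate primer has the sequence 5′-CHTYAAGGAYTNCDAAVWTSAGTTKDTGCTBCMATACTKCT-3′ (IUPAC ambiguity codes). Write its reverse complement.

Standard pairs A↔T, G↔C; ambiguity codes pair Y↔R, M↔K, W↔W, S↔S, B↔V, D↔H, N↔N. Complement (GDARTTCCTRANGHTTBWASTCAAMHACGAVGKTATGAMGA), then reverse for 5'→3'.

5′-AGMAGTATKGVAGCAHMAACTSAWBTTHGNARTCCTTRADG-3′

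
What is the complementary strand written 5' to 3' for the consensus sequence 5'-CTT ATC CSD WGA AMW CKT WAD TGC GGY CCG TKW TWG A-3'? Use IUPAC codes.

Standard pairs A↔T, G↔C; ambiguity codes pair Y↔R, M↔K, W↔W, S↔S, D↔H. Complement (GAATAGGSHWCTTKWGMAWTHACGCCRGGCAMWAWCT), then reverse for 5'→3'.

5′-TCWAWMACGGRCCGCAHTWAMGWKTTCWHSGGATAAG-3′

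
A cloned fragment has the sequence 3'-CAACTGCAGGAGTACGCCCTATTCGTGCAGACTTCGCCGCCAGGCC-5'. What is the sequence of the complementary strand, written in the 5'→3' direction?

5'-GTTGACGTCCTCATGCGGGATAAGCACGTCTGAAGCGGCGGTCCGG-3'

The strand is given 3'→5', so its complement runs 5'→3' in the same left-to-right order: pair each base A↔T, G↔C.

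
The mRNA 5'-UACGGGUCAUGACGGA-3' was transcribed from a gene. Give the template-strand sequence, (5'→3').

5'-TCCGTCATGACCCGTA-3'

Replace U with T to get the coding DNA strand: TACGGGTCATGACGGA. The template strand is its reverse complement (complement ATGCCCAGTACTGCCT, then reverse).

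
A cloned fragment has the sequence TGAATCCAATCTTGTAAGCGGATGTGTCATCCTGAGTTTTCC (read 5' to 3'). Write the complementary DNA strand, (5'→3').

The complement of TGAATCCAATCTTGTAAGCGGATGTGTCATCCTGAGTTTTCC is ACTTAGGTTAGAACATTCGCCTACACAGTAGGACTCAAAAGG (A↔T, G↔C). DNA strands are antiparallel, so the complementary strand runs 3'→5'; reversing gives the 5'→3' form.

5'-GGAAAACTCAGGATGACACATCCGCTTACAAGATTGGATTCA-3'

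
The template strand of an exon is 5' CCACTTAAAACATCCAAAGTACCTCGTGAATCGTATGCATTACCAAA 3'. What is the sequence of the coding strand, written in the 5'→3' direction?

5'-TTTGGTAATGCATACGATTCACGAGGTACTTTGGATGTTTTAAGTGG-3'

The coding strand is complementary and antiparallel to the template: take the complement (A↔T, G↔C) and reverse.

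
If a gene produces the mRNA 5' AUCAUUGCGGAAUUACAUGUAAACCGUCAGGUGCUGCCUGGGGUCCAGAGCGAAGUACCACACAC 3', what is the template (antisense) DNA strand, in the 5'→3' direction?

Replace U with T to get the coding DNA strand: ATCATTGCGGAATTACATGTAAACCGTCAGGTGCTGCCTGGGGTCCAGAGCGAAGTACCACACAC. The template strand is its reverse complement (complement TAGTAACGCCTTAATGTACATTTGGCAGTCCACGACGGACCCCAGGTCTCGCTTCATGGTGTGTG, then reverse).

5'-GTGTGTGGTACTTCGCTCTGGACCCCAGGCAGCACCTGACGGTTTACATGTAATTCCGCAATGAT-3'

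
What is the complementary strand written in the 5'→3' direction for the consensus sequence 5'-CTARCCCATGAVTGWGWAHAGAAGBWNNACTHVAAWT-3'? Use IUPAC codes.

Standard pairs A↔T, G↔C; ambiguity codes pair R↔Y, W↔W, B↔V, H↔D, N↔N. Complement (GATYGGGTACTBACWCWTDTCTTCVWNNTGADBTTWA), then reverse for 5'→3'.

5'-AWTTBDAGTNNWVCTTCTDTWCWCABTCATGGGYTAG-3'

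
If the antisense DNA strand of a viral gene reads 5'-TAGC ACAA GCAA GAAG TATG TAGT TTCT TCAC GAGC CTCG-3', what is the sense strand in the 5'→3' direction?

5'-CGAGGCTCGTGAAGAAACTACATACTTCTTGCTTGTGCTA-3'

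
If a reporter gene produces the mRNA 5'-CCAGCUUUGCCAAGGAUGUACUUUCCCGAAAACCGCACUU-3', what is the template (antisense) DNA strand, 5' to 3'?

5'-AAGTGCGGTTTTCGGGAAAGTACATCCTTGGCAAAGCTGG-3'

Replace U with T to get the coding DNA strand: CCAGCTTTGCCAAGGATGTACTTTCCCGAAAACCGCACTT. The template strand is its reverse complement (complement GGTCGAAACGGTTCCTACATGAAAGGGCTTTTGGCGTGAA, then reverse).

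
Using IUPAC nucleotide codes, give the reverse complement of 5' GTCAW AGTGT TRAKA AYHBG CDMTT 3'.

Standard pairs A↔T, G↔C; ambiguity codes pair R↔Y, M↔K, W↔W, B↔V, D↔H. Complement (CAGTWTCACAAYTMTTRDVCGHKAA), then reverse for 5'→3'.

5'-AAKHGCVDRTTMTYAACACTWTGAC-3'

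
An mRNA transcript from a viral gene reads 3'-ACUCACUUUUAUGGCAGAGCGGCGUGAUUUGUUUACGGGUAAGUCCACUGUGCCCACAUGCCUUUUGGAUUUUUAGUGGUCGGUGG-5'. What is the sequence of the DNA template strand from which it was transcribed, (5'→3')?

5'-TGAGTGAAAATACCGTCTCGCCGCACTAAACAAATGCCCATTCAGGTGACACGGGTGTACGGAAAACCTAAAAATCACCAGCCACC-3'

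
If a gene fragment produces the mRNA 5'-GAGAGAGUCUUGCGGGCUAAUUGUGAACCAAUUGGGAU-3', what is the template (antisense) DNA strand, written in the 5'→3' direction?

5′-ATCCCAATTGGTTCACAATTAGCCCGCAAGACTCTCTC-3′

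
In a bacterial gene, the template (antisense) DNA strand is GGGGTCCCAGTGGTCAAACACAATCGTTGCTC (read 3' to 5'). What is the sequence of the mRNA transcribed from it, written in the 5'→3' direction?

5'-CCCCAGGGUCACCAGUUUGUGUUAGCAACGAG-3'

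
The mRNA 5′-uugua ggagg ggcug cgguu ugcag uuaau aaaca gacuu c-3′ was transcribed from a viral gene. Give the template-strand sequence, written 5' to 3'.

5'-GAAGTCTGTTTATTAACTGCAAACCGCAGCCCCTCCTACAA-3'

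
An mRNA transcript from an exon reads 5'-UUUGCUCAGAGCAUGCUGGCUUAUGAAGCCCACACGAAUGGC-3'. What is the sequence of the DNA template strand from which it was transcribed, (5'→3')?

Replace U with T to get the coding DNA strand: TTTGCTCAGAGCATGCTGGCTTATGAAGCCCACACGAATGGC. The template strand is its reverse complement (complement AAACGAGTCTCGTACGACCGAATACTTCGGGTGTGCTTACCG, then reverse).

5'-GCCATTCGTGTGGGCTTCATAAGCCAGCATGCTCTGAGCAAA-3'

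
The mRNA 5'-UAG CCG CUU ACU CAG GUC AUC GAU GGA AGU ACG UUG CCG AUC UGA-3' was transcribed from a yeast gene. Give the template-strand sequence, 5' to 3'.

5'-TCAGATCGGCAACGTACTTCCATCGATGACCTGAGTAAGCGGCTA-3'

Replace U with T to get the coding DNA strand: TAGCCGCTTACTCAGGTCATCGATGGAAGTACGTTGCCGATCTGA. The template strand is its reverse complement (complement ATCGGCGAATGAGTCCAGTAGCTACCTTCATGCAACGGCTAGACT, then reverse).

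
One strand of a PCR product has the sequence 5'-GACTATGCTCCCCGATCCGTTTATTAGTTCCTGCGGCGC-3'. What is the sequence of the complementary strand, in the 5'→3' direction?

5'-GCGCCGCAGGAACTAATAAACGGATCGGGGAGCATAGTC-3'

The complement of GACTATGCTCCCCGATCCGTTTATTAGTTCCTGCGGCGC is CTGATACGAGGGGCTAGGCAAATAATCAAGGACGCCGCG (A↔T, G↔C). DNA strands are antiparallel, so the complementary strand runs 3'→5'; reversing gives the 5'→3' form.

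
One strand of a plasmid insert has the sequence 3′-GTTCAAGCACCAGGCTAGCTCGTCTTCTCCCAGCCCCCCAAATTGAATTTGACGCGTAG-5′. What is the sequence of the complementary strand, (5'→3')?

5′-CAAGTTCGTGGTCCGATCGAGCAGAAGAGGGTCGGGGGGTTTAACTTAAACTGCGCATC-3′

The strand is given 3'→5', so its complement runs 5'→3' in the same left-to-right order: pair each base A↔T, G↔C.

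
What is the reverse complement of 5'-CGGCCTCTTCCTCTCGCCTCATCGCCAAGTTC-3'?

5'-GAACTTGGCGATGAGGCGAGAGGAAGAGGCCG-3'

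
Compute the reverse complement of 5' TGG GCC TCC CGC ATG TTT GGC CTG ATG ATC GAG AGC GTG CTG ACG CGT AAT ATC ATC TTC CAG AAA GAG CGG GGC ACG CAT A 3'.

Complement each base (A↔T, G↔C): ACCCGGAGGGCGTACAAACCGGACTACTAGCTCTCGCACGACTGCGCATTATAGTAGAAGGTCTTTCTCGCCCCGTGCGTAT. Then reverse.

5'-TATGCGTGCCCCGCTCTTTCTGGAAGATGATATTACGCGTCAGCACGCTCTCGATCATCAGGCCAAACATGCGGGAGGCCCA-3'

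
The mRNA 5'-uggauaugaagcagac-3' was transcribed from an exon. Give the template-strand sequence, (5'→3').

5′-GTCTGCTTCATATCCA-3′

Replace U with T to get the coding DNA strand: TGGATATGAAGCAGAC. The template strand is its reverse complement (complement ACCTATACTTCGTCTG, then reverse).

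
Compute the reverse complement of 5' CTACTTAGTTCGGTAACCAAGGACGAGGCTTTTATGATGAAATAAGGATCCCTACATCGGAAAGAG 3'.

Complement each base (A↔T, G↔C): GATGAATCAAGCCATTGGTTCCTGCTCCGAAAATACTACTTTATTCCTAGGGATGTAGCCTTTCTC. Then reverse.

5'-CTCTTTCCGATGTAGGGATCCTTATTTCATCATAAAAGCCTCGTCCTTGGTTACCGAACTAAGTAG-3'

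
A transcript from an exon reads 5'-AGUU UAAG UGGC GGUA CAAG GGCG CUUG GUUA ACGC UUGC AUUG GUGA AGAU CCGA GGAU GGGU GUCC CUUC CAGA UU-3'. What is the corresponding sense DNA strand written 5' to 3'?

5'-AGTTTAAGTGGCGGTACAAGGGCGCTTGGTTAACGCTTGCATTGGTGAAGATCCGAGGATGGGTGTCCCTTCCAGATT-3'

The coding DNA strand has the same 5'→3' sequence as the mRNA with U replaced by T.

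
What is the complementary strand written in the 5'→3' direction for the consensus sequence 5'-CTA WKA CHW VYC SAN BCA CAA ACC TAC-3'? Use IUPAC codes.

Standard pairs A↔T, G↔C; ambiguity codes pair Y↔R, K↔M, W↔W, S↔S, B↔V, H↔D, N↔N. Complement (GATWMTGDWBRGSTNVGTGTTTGGATG), then reverse for 5'→3'.

5′-GTAGGTTTGTGVNTSGRBWDGTMWTAG-3′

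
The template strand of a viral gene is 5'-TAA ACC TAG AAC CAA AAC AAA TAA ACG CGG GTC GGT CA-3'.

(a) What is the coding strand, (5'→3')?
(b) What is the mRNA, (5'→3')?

(a) The coding strand is the reverse complement of the template: complement ATTTGGATCTTGGTTTTGTTTATTTGCGCCCAGCCAGT, then reverse.
(b) mRNA has the coding-strand sequence with T→U.

(a) 5'-TGACCGACCCGCGTTTATTTGTTTTGGTTCTAGGTTTA-3'
(b) 5'-UGACCGACCCGCGUUUAUUUGUUUUGGUUCUAGGUUUA-3'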